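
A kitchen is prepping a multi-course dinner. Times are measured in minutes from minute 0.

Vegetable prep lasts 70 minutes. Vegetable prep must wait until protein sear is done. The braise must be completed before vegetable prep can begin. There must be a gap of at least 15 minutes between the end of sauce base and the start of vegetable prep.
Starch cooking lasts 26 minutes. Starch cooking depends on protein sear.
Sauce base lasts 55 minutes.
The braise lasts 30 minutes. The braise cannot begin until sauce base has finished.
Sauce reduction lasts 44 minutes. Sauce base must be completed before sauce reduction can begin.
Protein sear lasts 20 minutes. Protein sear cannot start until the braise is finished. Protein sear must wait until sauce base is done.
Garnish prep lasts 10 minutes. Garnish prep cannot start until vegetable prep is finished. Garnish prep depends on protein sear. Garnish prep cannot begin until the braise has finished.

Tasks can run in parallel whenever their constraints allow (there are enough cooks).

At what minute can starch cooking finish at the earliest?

Nothing blocks sauce base, so it runs from minute 0 to minute 55.
After sauce base (finishes minute 55), the braise can start at minute 55 and finishes at minute 85.
Protein sear has to wait for the braise (finishes minute 85); sauce base (finishes minute 55). The latest of these is minute 85, so protein sear runs minute 85 to 85 + 20 = minute 105.
After protein sear (finishes minute 105), starch cooking can start at minute 105 and finishes at minute 131.

131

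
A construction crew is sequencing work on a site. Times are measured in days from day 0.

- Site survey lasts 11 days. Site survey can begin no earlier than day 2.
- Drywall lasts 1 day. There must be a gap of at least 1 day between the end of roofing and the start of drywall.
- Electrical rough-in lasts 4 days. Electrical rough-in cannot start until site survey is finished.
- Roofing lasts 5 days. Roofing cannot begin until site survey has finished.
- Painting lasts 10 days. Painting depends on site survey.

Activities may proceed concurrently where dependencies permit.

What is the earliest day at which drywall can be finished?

20

Site survey cannot begin until its own release at day 2. It runs from day 2 to 2 + 11 = day 13.
Roofing cannot begin until site survey (finishes day 13). It runs from day 13 to 13 + 5 = day 18.
Drywall cannot begin until roofing (finishes day 18, plus 1-day gap → day 19). It runs from day 19 to 19 + 1 = day 20.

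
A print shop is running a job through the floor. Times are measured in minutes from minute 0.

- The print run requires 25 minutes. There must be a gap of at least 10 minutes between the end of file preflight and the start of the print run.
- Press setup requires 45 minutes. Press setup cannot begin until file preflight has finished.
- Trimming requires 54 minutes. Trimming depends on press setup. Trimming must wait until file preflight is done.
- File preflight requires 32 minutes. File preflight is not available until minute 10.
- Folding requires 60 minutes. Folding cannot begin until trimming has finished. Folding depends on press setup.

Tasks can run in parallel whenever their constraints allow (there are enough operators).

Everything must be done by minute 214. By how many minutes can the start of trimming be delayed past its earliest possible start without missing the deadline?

File preflight cannot begin until its own release at minute 10. It runs from minute 10 to 10 + 32 = minute 42.
After file preflight (finishes minute 42), press setup can start at minute 42 and finishes at minute 87.
Trimming needs all of press setup (finishes minute 87); file preflight (finishes minute 42). That puts its earliest start at minute 87; it finishes at 87 + 54 = minute 141.

Working backward from the deadline:
Folding must finish by minute 214; it takes 60 minutes, so it must start by 214 − 60 = minute 154.
Since folding (must start by minute 154) depends on it, trimming must finish by minute 154. Backing off its 54-minute duration gives a latest start of minute 100.
So trimming can start as early as minute 87 and as late as minute 100, giving 100 − 87 = 13 minutes of slack.

13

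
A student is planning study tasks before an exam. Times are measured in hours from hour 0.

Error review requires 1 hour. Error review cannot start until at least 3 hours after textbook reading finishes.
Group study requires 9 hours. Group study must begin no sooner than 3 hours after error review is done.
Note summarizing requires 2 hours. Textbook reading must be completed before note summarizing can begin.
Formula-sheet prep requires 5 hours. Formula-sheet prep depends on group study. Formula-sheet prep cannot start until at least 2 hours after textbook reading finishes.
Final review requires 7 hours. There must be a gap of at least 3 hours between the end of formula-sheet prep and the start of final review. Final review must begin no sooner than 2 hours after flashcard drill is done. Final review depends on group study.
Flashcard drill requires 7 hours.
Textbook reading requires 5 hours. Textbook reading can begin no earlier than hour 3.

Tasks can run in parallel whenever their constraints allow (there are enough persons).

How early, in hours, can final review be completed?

Flashcard drill has no prerequisites, so it starts at hour 0 and finishes at hour 7.
After its own release at hour 3, textbook reading can start at hour 3 and finishes at hour 8.
After textbook reading (finishes hour 8, plus 3-hour gap → hour 11), error review can start at hour 11 and finishes at hour 12.
After error review (finishes hour 12, plus 3-hour gap → hour 15), group study can start at hour 15 and finishes at hour 24.
Formula-sheet prep has to wait for group study (finishes hour 24); textbook reading (finishes hour 8, plus 2-hour gap → hour 10). The latest of these is hour 24, so formula-sheet prep runs hour 24 to 24 + 5 = hour 29.
Final review has to wait for formula-sheet prep (finishes hour 29, plus 3-hour gap → hour 32); flashcard drill (finishes hour 7, plus 2-hour gap → hour 9); group study (finishes hour 24). The latest of these is hour 32, so final review runs hour 32 to 32 + 7 = hour 39.

39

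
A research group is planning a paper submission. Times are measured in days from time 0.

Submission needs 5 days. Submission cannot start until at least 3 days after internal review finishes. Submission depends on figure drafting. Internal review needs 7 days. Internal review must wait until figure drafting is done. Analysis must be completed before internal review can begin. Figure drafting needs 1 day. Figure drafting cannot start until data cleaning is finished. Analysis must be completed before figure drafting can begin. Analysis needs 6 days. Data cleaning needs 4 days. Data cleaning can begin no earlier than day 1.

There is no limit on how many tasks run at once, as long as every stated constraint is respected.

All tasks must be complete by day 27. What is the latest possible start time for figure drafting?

Submission has no dependents, so it just needs to finish by day 27. Starting by 27 − 5 = day 22 achieves that.
Internal review must finish before submission (must start by day 22, minus 3-day gap → day 19). With a 7-day duration, internal review must start by 19 − 7 = day 12.
Figure drafting has several dependents: internal review (must start by day 12); submission (must start by day 22). The earliest of those limits is day 12, so figure drafting must start by 12 − 1 = day 11.

11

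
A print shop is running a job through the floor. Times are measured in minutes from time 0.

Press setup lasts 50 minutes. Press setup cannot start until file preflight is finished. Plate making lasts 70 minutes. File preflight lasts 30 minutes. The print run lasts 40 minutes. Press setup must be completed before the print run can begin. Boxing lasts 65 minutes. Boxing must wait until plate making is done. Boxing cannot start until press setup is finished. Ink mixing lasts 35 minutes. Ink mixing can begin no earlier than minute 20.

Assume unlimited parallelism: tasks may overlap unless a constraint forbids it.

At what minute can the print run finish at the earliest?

File preflight has no prerequisites, so it starts at minute 0 and finishes at minute 30.
Press setup cannot begin until file preflight (finishes minute 30). It runs from minute 30 to 30 + 50 = minute 80.
The print run waits on press setup (finishes minute 80), so it starts at minute 80 and finishes at 80 + 40 = minute 120.

120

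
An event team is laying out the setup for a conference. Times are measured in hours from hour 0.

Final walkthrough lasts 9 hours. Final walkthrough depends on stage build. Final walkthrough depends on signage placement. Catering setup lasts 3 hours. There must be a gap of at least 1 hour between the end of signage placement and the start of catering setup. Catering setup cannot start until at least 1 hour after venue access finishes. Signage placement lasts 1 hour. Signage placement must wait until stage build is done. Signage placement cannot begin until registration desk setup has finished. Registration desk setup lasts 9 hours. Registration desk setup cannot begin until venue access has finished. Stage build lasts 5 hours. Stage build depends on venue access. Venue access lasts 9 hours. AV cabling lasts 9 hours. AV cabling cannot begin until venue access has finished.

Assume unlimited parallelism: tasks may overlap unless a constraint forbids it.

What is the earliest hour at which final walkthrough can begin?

Venue access has no prerequisites, so it starts at hour 0 and finishes at hour 9.
After venue access (finishes hour 9), registration desk setup can start at hour 9 and finishes at hour 18.
Stage build waits on venue access (finishes hour 9), so it starts at hour 9 and finishes at 9 + 5 = hour 14.
Signage placement cannot start until stage build (finishes hour 14); registration desk setup (finishes hour 18). The controlling bound is hour 18, so signage placement finishes at 18 + 1 = hour 19.
Final walkthrough waits on stage build (finishes hour 14); signage placement (finishes hour 19). The latest of these is hour 19, which is the earliest final walkthrough can start.

19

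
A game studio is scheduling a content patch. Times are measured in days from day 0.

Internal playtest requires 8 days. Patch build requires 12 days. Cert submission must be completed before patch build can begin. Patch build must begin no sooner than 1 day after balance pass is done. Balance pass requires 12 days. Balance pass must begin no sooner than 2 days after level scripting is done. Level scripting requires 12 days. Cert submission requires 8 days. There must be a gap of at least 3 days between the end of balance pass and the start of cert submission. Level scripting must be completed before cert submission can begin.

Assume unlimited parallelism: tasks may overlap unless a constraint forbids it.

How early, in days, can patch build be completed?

Level scripting can start immediately at day 0; it finishes at day 12.
After level scripting (finishes day 12, plus 2-day gap → day 14), balance pass can start at day 14 and finishes at day 26.
Cert submission cannot start until balance pass (finishes day 26, plus 3-day gap → day 29); level scripting (finishes day 12). The controlling bound is day 29, so cert submission finishes at 29 + 8 = day 37.
Patch build needs all of cert submission (finishes day 37); balance pass (finishes day 26, plus 1-day gap → day 27). That puts its earliest start at day 37; it finishes at 37 + 12 = day 49.

49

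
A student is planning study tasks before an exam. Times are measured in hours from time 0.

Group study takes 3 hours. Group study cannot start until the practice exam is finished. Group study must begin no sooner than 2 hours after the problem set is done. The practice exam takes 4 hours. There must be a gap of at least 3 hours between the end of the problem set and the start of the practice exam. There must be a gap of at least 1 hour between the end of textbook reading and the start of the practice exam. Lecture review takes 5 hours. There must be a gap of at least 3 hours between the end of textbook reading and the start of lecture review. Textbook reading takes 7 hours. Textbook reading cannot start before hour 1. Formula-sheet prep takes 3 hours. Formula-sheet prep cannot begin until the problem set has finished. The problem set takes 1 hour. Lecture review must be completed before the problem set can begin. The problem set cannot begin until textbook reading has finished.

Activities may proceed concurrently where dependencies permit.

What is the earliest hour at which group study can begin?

Textbook reading waits on its own release at hour 1, so it starts at hour 1 and finishes at 1 + 7 = hour 8.
Lecture review cannot begin until textbook reading (finishes hour 8, plus 3-hour gap → hour 11). It runs from hour 11 to 11 + 5 = hour 16.
The problem set has to wait for lecture review (finishes hour 16); textbook reading (finishes hour 8). The latest of these is hour 16, so the problem set runs hour 16 to 16 + 1 = hour 17.
For the practice exam: the problem set (finishes hour 17, plus 3-hour gap → hour 20); textbook reading (finishes hour 8, plus 1-hour gap → hour 9). Taking the maximum gives a start of hour 20, and it finishes at 20 + 4 = hour 24.
Group study waits on the practice exam (finishes hour 24); the problem set (finishes hour 17, plus 2-hour gap → hour 19). The latest of these is hour 24, which is the earliest group study can start.

24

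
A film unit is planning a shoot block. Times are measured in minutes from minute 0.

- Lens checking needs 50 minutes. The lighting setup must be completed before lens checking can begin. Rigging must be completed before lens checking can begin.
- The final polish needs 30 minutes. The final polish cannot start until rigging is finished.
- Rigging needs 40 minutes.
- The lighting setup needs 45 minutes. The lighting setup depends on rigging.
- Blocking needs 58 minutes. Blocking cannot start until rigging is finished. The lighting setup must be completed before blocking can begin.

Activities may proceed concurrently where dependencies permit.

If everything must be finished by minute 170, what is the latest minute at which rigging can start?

27

Lens checking must finish by minute 170; it takes 50 minutes, so it must start by 170 − 50 = minute 120.
Blocking must finish by minute 170; it takes 58 minutes, so it must start by 170 − 58 = minute 112.
The lighting setup has several dependents: lens checking (must start by minute 120); blocking (must start by minute 112). The earliest of those limits is minute 112, so the lighting setup must start by 112 − 45 = minute 67.
To finish by minute 170, the final polish (duration 30) must start no later than minute 140.
For rigging: the lighting setup (must start by minute 67); lens checking (must start by minute 120); blocking (must start by minute 112); the final polish (must start by minute 140). The most restrictive is minute 67; with a 40-minute duration, rigging must start by minute 27.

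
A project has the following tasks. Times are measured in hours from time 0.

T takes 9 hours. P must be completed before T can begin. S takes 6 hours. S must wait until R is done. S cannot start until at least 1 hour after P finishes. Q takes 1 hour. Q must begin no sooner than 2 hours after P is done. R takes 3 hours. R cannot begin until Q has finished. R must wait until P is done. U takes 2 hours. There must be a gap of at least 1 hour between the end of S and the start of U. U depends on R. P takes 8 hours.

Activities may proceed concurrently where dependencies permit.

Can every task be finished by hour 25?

Yes

Nothing blocks P, so it runs from hour 0 to hour 8.
After P (finishes hour 8), T can start at hour 8 and finishes at hour 17.
After P (finishes hour 8, plus 2-hour gap → hour 10), Q can start at hour 10 and finishes at hour 11.
For R: Q (finishes hour 11); P (finishes hour 8). Taking the maximum gives a start of hour 11, and it finishes at 11 + 3 = hour 14.
For S: R (finishes hour 14); P (finishes hour 8, plus 1-hour gap → hour 9). Taking the maximum gives a start of hour 14, and it finishes at 14 + 6 = hour 20.
U has to wait for S (finishes hour 20, plus 1-hour gap → hour 21); R (finishes hour 14). The latest of these is hour 21, so U runs hour 21 to 21 + 2 = hour 23.
Every task is finished by hour 23, which is no later than the deadline of 25, so the schedule is feasible.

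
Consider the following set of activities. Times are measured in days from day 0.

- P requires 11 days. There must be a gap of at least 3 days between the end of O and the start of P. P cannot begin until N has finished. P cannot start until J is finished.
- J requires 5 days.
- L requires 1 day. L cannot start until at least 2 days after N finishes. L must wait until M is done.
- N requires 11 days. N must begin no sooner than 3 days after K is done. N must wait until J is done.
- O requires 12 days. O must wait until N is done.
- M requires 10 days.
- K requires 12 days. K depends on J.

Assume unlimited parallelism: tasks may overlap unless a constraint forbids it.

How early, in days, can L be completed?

M can start immediately at day 0; it finishes at day 10.
J has no prerequisites, so it starts at day 0 and finishes at day 5.
K cannot begin until J (finishes day 5). It runs from day 5 to 5 + 12 = day 17.
N cannot start until K (finishes day 17, plus 3-day gap → day 20); J (finishes day 5). The controlling bound is day 20, so N finishes at 20 + 11 = day 31.
L cannot start until N (finishes day 31, plus 2-day gap → day 33); M (finishes day 10). The controlling bound is day 33, so L finishes at 33 + 1 = day 34.

34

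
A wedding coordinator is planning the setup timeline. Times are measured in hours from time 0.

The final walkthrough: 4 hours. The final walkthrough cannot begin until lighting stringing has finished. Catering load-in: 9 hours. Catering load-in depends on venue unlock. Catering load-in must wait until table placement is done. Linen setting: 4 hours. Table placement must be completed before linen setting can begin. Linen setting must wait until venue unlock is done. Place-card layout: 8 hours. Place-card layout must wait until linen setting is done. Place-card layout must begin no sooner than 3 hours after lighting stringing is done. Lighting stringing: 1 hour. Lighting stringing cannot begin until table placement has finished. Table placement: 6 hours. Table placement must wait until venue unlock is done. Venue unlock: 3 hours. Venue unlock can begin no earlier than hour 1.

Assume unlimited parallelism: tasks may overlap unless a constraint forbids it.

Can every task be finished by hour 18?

Venue unlock cannot begin until its own release at hour 1. It runs from hour 1 to 1 + 3 = hour 4.
After venue unlock (finishes hour 4), table placement can start at hour 4 and finishes at hour 10.
Catering load-in needs all of venue unlock (finishes hour 4); table placement (finishes hour 10). That puts its earliest start at hour 10; it finishes at 10 + 9 = hour 19.
Lighting stringing cannot begin until table placement (finishes hour 10). It runs from hour 10 to 10 + 1 = hour 11.
The final walkthrough waits on lighting stringing (finishes hour 11), so it starts at hour 11 and finishes at 11 + 4 = hour 15.
Linen setting has to wait for table placement (finishes hour 10); venue unlock (finishes hour 4). The latest of these is hour 10, so linen setting runs hour 10 to 10 + 4 = hour 14.
Place-card layout cannot start until linen setting (finishes hour 14); lighting stringing (finishes hour 11, plus 3-hour gap → hour 14). The controlling bound is hour 14, so place-card layout finishes at 14 + 8 = hour 22.
The earliest everything can be done is hour 22, which is after the deadline of 18, so it is not possible.

No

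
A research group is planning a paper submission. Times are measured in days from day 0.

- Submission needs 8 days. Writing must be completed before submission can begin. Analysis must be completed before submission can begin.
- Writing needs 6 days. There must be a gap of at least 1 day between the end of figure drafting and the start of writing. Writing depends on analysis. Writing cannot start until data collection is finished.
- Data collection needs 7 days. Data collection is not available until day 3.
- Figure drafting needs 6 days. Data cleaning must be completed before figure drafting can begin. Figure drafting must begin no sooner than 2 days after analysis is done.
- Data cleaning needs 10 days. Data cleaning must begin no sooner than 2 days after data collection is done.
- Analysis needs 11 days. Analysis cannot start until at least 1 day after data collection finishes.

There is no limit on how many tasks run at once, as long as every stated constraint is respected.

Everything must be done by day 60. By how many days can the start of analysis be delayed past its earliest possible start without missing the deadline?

15

After its own release at day 3, data collection can start at day 3 and finishes at day 10.
Analysis waits on data collection (finishes day 10, plus 1-day gap → day 11), so it starts at day 11 and finishes at 11 + 11 = day 22.

Working backward from the deadline:
Submission must finish by day 60; it takes 8 days, so it must start by 60 − 8 = day 52.
Since submission (must start by day 52) depends on it, writing must finish by day 52. Backing off its 6-day duration gives a latest start of day 46.
Figure drafting has to be done before writing (must start by day 46, minus 1-day gap → day 45). That means finishing by day 45, i.e. starting by 45 − 6 = day 39.
Analysis must finish in time for figure drafting (must start by day 39, minus 2-day gap → day 37); writing (must start by day 46); submission (must start by day 52). The tightest is day 37, so analysis must start by 37 − 11 = day 26.
So analysis can start as early as day 11 and as late as day 26, giving 26 − 11 = 15 days of slack.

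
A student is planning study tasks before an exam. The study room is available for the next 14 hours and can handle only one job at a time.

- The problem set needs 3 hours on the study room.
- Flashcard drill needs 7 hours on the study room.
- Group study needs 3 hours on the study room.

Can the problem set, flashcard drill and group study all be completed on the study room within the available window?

Yes

Running back to back, the jobs need 3 + 7 + 3 = 13 hours on the study room.
Since 13 ≤ 14, they fit within the window.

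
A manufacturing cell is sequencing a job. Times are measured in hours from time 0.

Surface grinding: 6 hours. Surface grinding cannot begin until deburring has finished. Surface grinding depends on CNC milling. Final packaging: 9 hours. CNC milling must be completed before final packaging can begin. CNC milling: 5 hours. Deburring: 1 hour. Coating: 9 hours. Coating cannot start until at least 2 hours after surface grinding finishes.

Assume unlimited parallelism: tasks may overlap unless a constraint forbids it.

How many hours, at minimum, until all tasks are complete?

22

CNC milling has no prerequisites, so it starts at hour 0 and finishes at hour 5.
Final packaging waits on CNC milling (finishes hour 5), so it starts at hour 5 and finishes at 5 + 9 = hour 14.
Nothing blocks deburring, so it runs from hour 0 to hour 1.
Surface grinding needs all of deburring (finishes hour 1); CNC milling (finishes hour 5). That puts its earliest start at hour 5; it finishes at 5 + 6 = hour 11.
Coating waits on surface grinding (finishes hour 11, plus 2-hour gap → hour 13), so it starts at hour 13 and finishes at 13 + 9 = hour 22.
All tasks are finished once the last one completes. Finish times: Deburring at 1, CNC milling at 5, Surface grinding at 11, Coating at 22, Final packaging at 14. The latest is hour 22.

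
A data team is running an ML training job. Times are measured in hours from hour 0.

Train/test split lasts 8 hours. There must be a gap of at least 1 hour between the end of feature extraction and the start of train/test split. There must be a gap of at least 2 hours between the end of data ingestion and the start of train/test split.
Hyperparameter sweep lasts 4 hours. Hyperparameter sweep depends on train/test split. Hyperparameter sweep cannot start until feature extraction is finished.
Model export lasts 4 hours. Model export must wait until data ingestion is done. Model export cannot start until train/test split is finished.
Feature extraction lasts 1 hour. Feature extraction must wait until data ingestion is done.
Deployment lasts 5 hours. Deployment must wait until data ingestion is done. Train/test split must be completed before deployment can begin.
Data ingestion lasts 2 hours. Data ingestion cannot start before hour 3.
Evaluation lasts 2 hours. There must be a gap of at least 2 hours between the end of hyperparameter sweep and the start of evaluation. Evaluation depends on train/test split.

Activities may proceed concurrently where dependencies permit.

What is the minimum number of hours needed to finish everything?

Data ingestion waits on its own release at hour 3, so it starts at hour 3 and finishes at 3 + 2 = hour 5.
After data ingestion (finishes hour 5), feature extraction can start at hour 5 and finishes at hour 6.
For train/test split: feature extraction (finishes hour 6, plus 1-hour gap → hour 7); data ingestion (finishes hour 5, plus 2-hour gap → hour 7). Taking the maximum gives a start of hour 7, and it finishes at 7 + 8 = hour 15.
Deployment needs all of data ingestion (finishes hour 5); train/test split (finishes hour 15). That puts its earliest start at hour 15; it finishes at 15 + 5 = hour 20.
Model export cannot start until data ingestion (finishes hour 5); train/test split (finishes hour 15). The controlling bound is hour 15, so model export finishes at 15 + 4 = hour 19.
For hyperparameter sweep: train/test split (finishes hour 15); feature extraction (finishes hour 6). Taking the maximum gives a start of hour 15, and it finishes at 15 + 4 = hour 19.
For evaluation: hyperparameter sweep (finishes hour 19, plus 2-hour gap → hour 21); train/test split (finishes hour 15). Taking the maximum gives a start of hour 21, and it finishes at 21 + 2 = hour 23.
All tasks are finished once the last one completes. Finish times: Data ingestion at 5, Feature extraction at 6, Train/test split at 15, Hyperparameter sweep at 19, Evaluation at 23, Model export at 19, Deployment at 20. The latest is hour 23.

23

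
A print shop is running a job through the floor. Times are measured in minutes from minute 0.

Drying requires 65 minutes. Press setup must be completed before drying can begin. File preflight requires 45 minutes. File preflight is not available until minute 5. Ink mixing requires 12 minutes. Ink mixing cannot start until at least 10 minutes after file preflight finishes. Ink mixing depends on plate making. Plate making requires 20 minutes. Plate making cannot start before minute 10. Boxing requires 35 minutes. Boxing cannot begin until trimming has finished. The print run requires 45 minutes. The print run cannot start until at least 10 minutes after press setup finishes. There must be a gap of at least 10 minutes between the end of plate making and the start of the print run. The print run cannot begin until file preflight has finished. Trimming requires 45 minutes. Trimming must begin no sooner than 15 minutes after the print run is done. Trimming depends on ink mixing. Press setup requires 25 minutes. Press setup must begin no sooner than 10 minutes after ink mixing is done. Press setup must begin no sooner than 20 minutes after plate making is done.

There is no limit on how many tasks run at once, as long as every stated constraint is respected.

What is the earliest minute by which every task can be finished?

Plate making waits on its own release at minute 10, so it starts at minute 10 and finishes at 10 + 20 = minute 30.
After its own release at minute 5, file preflight can start at minute 5 and finishes at minute 50.
Ink mixing needs all of file preflight (finishes minute 50, plus 10-minute gap → minute 60); plate making (finishes minute 30). That puts its earliest start at minute 60; it finishes at 60 + 12 = minute 72.
For press setup: ink mixing (finishes minute 72, plus 10-minute gap → minute 82); plate making (finishes minute 30, plus 20-minute gap → minute 50). Taking the maximum gives a start of minute 82, and it finishes at 82 + 25 = minute 107.
Drying waits on press setup (finishes minute 107), so it starts at minute 107 and finishes at 107 + 65 = minute 172.
The print run has to wait for press setup (finishes minute 107, plus 10-minute gap → minute 117); plate making (finishes minute 30, plus 10-minute gap → minute 40); file preflight (finishes minute 50). The latest of these is minute 117, so the print run runs minute 117 to 117 + 45 = minute 162.
Trimming has to wait for the print run (finishes minute 162, plus 15-minute gap → minute 177); ink mixing (finishes minute 72). The latest of these is minute 177, so trimming runs minute 177 to 177 + 45 = minute 222.
Boxing waits on trimming (finishes minute 222), so it starts at minute 222 and finishes at 222 + 35 = minute 257.
All tasks are finished once the last one completes. Finish times: File preflight at 50, Plate making at 30, Ink mixing at 72, Press setup at 107, The print run at 162, Drying at 172, Trimming at 222, Boxing at 257. The latest is minute 257.

257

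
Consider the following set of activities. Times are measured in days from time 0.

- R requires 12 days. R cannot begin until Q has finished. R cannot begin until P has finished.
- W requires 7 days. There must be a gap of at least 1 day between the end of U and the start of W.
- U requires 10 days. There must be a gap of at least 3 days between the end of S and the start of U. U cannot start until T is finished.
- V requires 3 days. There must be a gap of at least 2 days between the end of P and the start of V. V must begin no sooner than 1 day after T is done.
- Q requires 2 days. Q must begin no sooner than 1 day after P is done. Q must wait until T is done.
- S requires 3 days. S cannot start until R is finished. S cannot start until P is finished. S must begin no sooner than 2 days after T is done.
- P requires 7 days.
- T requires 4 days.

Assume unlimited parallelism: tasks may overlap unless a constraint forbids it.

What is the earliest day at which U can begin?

T can start immediately at day 0; it finishes at day 4.
P has no prerequisites, so it starts at day 0 and finishes at day 7.
For Q: P (finishes day 7, plus 1-day gap → day 8); T (finishes day 4). Taking the maximum gives a start of day 8, and it finishes at 8 + 2 = day 10.
R cannot start until Q (finishes day 10); P (finishes day 7). The controlling bound is day 10, so R finishes at 10 + 12 = day 22.
S needs all of R (finishes day 22); P (finishes day 7); T (finishes day 4, plus 2-day gap → day 6). That puts its earliest start at day 22; it finishes at 22 + 3 = day 25.
U waits on S (finishes day 25, plus 3-day gap → day 28); T (finishes day 4). The latest of these is day 28, which is the earliest U can start.

28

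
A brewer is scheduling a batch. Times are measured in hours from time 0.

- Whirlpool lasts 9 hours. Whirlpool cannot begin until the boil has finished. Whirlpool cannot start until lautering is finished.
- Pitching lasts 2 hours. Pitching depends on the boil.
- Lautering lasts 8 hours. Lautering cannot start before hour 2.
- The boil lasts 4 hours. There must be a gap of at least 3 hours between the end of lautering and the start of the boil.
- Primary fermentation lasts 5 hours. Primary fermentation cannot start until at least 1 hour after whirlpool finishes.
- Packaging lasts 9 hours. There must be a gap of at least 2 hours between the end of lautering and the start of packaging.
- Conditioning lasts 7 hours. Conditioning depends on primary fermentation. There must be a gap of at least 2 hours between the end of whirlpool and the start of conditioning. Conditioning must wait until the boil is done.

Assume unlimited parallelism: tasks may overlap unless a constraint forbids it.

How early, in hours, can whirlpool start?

17

Lautering cannot begin until its own release at hour 2. It runs from hour 2 to 2 + 8 = hour 10.
The boil waits on lautering (finishes hour 10, plus 3-hour gap → hour 13), so it starts at hour 13 and finishes at 13 + 4 = hour 17.
Whirlpool waits on the boil (finishes hour 17); lautering (finishes hour 10). The latest of these is hour 17, which is the earliest whirlpool can start.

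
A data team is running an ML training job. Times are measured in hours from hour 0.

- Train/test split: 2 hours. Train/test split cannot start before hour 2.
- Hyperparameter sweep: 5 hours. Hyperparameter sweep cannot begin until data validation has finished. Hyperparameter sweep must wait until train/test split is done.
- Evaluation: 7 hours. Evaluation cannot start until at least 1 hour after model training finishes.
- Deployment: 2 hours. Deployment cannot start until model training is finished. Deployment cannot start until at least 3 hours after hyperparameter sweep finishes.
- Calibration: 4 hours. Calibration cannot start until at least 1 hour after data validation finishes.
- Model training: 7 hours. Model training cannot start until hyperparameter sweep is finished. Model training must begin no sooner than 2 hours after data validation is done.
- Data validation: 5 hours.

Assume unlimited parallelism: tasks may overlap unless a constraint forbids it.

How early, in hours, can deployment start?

17

After its own release at hour 2, train/test split can start at hour 2 and finishes at hour 4.
Data validation has no prerequisites, so it starts at hour 0 and finishes at hour 5.
Hyperparameter sweep needs all of data validation (finishes hour 5); train/test split (finishes hour 4). That puts its earliest start at hour 5; it finishes at 5 + 5 = hour 10.
Model training needs all of hyperparameter sweep (finishes hour 10); data validation (finishes hour 5, plus 2-hour gap → hour 7). That puts its earliest start at hour 10; it finishes at 10 + 7 = hour 17.
Deployment waits on model training (finishes hour 17); hyperparameter sweep (finishes hour 10, plus 3-hour gap → hour 13). The latest of these is hour 17, which is the earliest deployment can start.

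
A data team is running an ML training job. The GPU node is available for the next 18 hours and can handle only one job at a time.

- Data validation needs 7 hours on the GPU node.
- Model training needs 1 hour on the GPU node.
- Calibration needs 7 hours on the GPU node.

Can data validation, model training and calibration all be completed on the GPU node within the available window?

Yes

Running back to back, the jobs need 7 + 1 + 7 = 15 hours on the GPU node.
Since 15 ≤ 18, they fit within the window.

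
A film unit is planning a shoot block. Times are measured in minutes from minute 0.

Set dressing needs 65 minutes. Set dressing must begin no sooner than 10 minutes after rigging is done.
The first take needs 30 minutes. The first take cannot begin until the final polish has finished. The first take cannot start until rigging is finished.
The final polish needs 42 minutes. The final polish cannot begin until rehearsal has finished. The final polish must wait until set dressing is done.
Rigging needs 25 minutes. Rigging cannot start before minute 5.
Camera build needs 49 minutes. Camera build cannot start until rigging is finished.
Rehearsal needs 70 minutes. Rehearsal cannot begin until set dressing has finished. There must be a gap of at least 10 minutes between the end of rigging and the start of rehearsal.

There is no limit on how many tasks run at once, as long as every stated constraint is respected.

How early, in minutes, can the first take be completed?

247

After its own release at minute 5, rigging can start at minute 5 and finishes at minute 30.
After rigging (finishes minute 30, plus 10-minute gap → minute 40), set dressing can start at minute 40 and finishes at minute 105.
For rehearsal: set dressing (finishes minute 105); rigging (finishes minute 30, plus 10-minute gap → minute 40). Taking the maximum gives a start of minute 105, and it finishes at 105 + 70 = minute 175.
For the final polish: rehearsal (finishes minute 175); set dressing (finishes minute 105). Taking the maximum gives a start of minute 175, and it finishes at 175 + 42 = minute 217.
The first take has to wait for the final polish (finishes minute 217); rigging (finishes minute 30). The latest of these is minute 217, so the first take runs minute 217 to 217 + 30 = minute 247.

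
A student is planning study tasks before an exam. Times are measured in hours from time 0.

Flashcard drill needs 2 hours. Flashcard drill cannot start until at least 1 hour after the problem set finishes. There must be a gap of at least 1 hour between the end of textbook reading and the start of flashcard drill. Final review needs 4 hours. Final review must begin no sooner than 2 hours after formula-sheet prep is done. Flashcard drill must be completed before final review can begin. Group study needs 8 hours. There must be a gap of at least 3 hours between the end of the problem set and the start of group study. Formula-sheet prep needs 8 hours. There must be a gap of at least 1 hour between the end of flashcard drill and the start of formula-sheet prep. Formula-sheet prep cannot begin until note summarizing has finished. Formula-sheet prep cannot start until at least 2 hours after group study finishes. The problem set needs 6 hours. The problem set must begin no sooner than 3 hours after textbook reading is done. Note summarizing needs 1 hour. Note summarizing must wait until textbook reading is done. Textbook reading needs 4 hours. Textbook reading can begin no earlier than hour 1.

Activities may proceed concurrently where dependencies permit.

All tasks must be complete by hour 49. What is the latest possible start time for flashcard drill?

32

Final review has no dependents, so it just needs to finish by hour 49. Starting by 49 − 4 = hour 45 achieves that.
Formula-sheet prep has to be done before final review (must start by hour 45, minus 2-hour gap → hour 43). That means finishing by hour 43, i.e. starting by 43 − 8 = hour 35.
For flashcard drill: formula-sheet prep (must start by hour 35, minus 1-hour gap → hour 34); final review (must start by hour 45). The most restrictive is hour 34; with a 2-hour duration, flashcard drill must start by hour 32.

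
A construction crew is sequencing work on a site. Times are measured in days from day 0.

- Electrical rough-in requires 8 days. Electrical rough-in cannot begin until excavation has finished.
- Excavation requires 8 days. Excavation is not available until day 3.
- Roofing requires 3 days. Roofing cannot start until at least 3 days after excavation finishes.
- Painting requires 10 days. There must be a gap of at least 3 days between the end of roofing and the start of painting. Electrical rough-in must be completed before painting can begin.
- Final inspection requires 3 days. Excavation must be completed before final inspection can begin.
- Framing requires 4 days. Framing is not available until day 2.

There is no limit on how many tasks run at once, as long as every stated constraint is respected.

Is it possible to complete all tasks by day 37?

Yes

Framing waits on its own release at day 2, so it starts at day 2 and finishes at 2 + 4 = day 6.
Excavation waits on its own release at day 3, so it starts at day 3 and finishes at 3 + 8 = day 11.
After excavation (finishes day 11), final inspection can start at day 11 and finishes at day 14.
Electrical rough-in cannot begin until excavation (finishes day 11). It runs from day 11 to 11 + 8 = day 19.
Roofing waits on excavation (finishes day 11, plus 3-day gap → day 14), so it starts at day 14 and finishes at 14 + 3 = day 17.
Painting has to wait for roofing (finishes day 17, plus 3-day gap → day 20); electrical rough-in (finishes day 19). The latest of these is day 20, so painting runs day 20 to 20 + 10 = day 30.
Every task is finished by day 30, which is no later than the deadline of 37, so the schedule is feasible.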